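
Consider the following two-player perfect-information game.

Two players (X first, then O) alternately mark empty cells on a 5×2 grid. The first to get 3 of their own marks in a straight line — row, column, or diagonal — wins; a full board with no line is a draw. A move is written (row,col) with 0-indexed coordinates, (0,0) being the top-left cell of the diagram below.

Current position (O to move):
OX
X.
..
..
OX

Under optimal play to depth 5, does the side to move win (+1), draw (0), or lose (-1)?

value(OX/X./../../OX, O) = 0

[OX/X./../../OX] O move#1: (1,1):+0/OX/XO/../../OX*, (2,0):+0/OX/X./O./../OX, (2,1):+0/OX/X./.O/../OX, (3,0):+0/OX/X./../O./OX, (3,1):+0/OX/X./../.O/OX
[OX/XO/../../OX] X move#2: (2,0):+0/OX/XO/X./../OX*, (2,1):+0/OX/XO/.X/../OX, (3,0):+0/OX/XO/../X./OX, (3,1):+0/OX/XO/../.X/OX
[OX/XO/X./../OX] O move#3: (2,1):-1/OX/XO/XO/../OX, (3,0):+0/OX/XO/X./O./OX*, (3,1):-1/OX/XO/X./.O/OX
[OX/XO/X./O./OX] X move#4: (2,1):+0/OX/XO/XX/O./OX*, (3,1):+0/OX/XO/X./OX/OX
[OX/XO/XX/O./OX] O move#5: (3,1):+0/OX/XO/XX/OO/OX*
[OX/XO/XX/OO/OX] end (terminal +0, X#6); searched OX/X./../../OX to 5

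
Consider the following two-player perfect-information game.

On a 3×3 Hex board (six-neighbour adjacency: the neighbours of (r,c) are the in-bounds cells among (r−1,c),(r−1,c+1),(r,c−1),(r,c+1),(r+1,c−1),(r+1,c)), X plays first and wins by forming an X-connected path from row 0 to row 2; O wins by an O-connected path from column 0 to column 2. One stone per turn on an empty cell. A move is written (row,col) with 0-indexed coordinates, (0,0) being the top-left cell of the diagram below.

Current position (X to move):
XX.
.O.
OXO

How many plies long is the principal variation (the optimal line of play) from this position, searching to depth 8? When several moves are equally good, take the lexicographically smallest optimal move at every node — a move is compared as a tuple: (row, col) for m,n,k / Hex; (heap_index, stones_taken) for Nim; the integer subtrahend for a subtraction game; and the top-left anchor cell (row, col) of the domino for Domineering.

PV length from [XX./.O./OXO]: 2 plies

p1 X@[XX./.O./OXO]: (0,2)[XXX/.O./OXO]-1* (1,0)[XX./XO./OXO]-1 (1,2)[XX./.OX/OXO]-1
p2 O@[XXX/.O./OXO]: (1,0)[XXX/OO./OXO]-1 (1,2)[XXX/.OO/OXO]+1*
p3 X@[XXX/.OO/OXO] terminal -1; root [XX./.O./OXO] d8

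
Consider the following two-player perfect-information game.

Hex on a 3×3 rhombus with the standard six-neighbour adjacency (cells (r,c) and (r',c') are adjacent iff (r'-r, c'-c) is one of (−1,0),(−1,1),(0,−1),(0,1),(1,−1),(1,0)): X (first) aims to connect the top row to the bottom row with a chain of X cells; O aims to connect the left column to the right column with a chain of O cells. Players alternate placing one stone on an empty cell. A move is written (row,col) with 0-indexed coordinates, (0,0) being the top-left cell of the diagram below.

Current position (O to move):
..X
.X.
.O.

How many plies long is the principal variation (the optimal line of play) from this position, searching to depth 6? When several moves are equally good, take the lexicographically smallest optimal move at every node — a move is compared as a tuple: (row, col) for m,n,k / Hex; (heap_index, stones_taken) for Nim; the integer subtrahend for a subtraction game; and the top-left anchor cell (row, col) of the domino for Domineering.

PV length from [..X/.X./.O.]: 5 plies

ply 1, O at ..X/.X./.O. | (0,0)=-1→O.X/.X./.O.; (0,1)=-1→.OX/.X./.O.; (1,0)=-1→..X/OX./.O.; (1,2)=-1→..X/.XO/.O.; (2,0)=+1→..X/.X./OO.*; (2,2)=-1→..X/.X./.OO
ply 2, X at ..X/.X./OO. | (0,0)=-1→X.X/.X./OO.*; (0,1)=-1→.XX/.X./OO.; (1,0)=-1→..X/XX./OO.; (1,2)=-1→..X/.XX/OO.; (2,2)=-1→..X/.X./OOX
ply 3, O at X.X/.X./OO. | (0,1)=+1→XOX/.X./OO.*; (1,0)=+1→X.X/OX./OO.; (1,2)=+1→X.X/.XO/OO.; (2,2)=+1→X.X/.X./OOO
ply 4, X at XOX/.X./OO. | (1,0)=-1→XOX/XX./OO.*; (1,2)=-1→XOX/.XX/OO.; (2,2)=-1→XOX/.X./OOX
ply 5, O at XOX/XX./OO. | (1,2)=+1→XOX/XXO/OO.*; (2,2)=+1→XOX/XX./OOO
ply 6: XOX/XXO/OO. is terminal -1 (X); from ..X/.X./.O. depth 6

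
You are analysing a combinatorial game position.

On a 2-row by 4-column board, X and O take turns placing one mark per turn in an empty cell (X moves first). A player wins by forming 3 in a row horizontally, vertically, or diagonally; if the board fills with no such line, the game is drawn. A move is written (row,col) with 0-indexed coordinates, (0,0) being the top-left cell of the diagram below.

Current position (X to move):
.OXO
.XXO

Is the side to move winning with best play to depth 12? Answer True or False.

[.OXO/.XXO] X move#1: (0,0):+0/XOXO/.XXO, (1,0):+1/.OXO/XXXO*
[.OXO/XXXO] end (terminal -1, O#2); searched .OXO/.XXO to 12

X winning at [.OXO/.XXO]: True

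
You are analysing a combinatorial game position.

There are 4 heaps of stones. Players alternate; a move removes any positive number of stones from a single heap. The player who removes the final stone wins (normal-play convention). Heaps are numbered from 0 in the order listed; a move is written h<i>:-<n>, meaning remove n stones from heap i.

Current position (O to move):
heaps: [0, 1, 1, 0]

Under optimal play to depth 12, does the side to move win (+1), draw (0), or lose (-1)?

value((0,1,1,0), O) = -1

ply 1, O at (0,1,1,0) | h1:-1=-1→(0,0,1,0)*; h2:-1=-1→(0,1,0,0)
ply 2, X at (0,0,1,0) | h2:-1=+1→(0,0,0,0)*
ply 3: (0,0,0,0) is terminal -1 (O); from (0,1,1,0) depth 12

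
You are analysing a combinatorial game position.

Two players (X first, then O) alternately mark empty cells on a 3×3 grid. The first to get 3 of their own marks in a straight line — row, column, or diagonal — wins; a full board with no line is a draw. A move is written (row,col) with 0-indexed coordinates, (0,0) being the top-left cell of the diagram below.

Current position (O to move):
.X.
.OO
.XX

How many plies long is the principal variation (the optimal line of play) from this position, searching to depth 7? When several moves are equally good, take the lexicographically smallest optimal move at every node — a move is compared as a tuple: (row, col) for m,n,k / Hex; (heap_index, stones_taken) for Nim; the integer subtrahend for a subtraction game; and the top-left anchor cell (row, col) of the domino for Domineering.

PV length from [.X./.OO/.XX]: 1 ply

[.X./.OO/.XX] O move#1: (0,0):-1/OX./.OO/.XX, (0,2):-1/.XO/.OO/.XX, (1,0):+1/.X./OOO/.XX*, (2,0):+1/.X./.OO/OXX
[.X./OOO/.XX] end (terminal -1, X#2); searched .X./.OO/.XX to 7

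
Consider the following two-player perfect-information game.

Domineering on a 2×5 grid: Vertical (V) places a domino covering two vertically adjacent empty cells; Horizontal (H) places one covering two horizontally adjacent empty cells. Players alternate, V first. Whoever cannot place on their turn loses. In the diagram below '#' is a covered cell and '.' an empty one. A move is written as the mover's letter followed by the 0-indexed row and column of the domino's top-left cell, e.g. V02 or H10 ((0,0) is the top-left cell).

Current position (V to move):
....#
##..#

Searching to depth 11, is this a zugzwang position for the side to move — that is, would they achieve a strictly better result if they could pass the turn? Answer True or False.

[....#/##..#] V move#1: V02:+1/..#.#/###.#*, V03:-1/...##/##.##
[..#.#/###.#] H move#2: H00:-1/###.#/###.#*
[###.#/###.#] V move#3: V03:+1/#####/#####*
[#####/#####] end (terminal -1, H#4); searched ....#/##..# to 11
suppose V passes — search the same position with H to move:
pass> [....#/##..#] H move#1: H00:-1/##..#/##..#, H01:-1/.##.#/##..#, H02:+1/..###/##..#*, H12:+1/....#/#####
pass> [..###/##..#] end (terminal -1, V#2); searched ....#/##..# to 11
for V: play +1, pass -1

zugzwang(....#/##..#, V) = False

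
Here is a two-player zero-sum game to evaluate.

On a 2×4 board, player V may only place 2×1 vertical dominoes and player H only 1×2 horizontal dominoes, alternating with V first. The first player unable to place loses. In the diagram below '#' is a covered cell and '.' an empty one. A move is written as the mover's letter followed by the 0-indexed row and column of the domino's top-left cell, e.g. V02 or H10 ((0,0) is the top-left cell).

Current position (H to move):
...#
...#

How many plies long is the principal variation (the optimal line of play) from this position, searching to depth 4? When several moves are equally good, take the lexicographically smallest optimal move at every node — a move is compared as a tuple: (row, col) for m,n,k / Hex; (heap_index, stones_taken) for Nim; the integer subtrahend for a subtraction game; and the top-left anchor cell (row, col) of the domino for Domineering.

PV length from [...#/...#]: 3 plies

[...#/...#] H move#1: H00:+1/##.#/...#*, H01:+1/.###/...#, H10:+1/...#/##.#, H11:+1/...#/.###
[##.#/...#] V move#2: V02:-1/####/..##*
[####/..##] H move#3: H10:+1/####/####*
[####/####] end (terminal -1, V#4); searched ...#/...# to 4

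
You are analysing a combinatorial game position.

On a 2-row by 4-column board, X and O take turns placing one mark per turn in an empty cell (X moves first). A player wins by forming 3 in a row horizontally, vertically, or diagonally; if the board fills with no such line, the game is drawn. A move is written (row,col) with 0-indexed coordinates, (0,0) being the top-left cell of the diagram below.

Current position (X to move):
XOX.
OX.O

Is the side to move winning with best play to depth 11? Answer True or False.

X winning at [XOX./OX.O]: False

ply 1, X at XOX./OX.O | (0,3)=+0→XOXX/OX.O*; (1,2)=+0→XOX./OXXO
ply 2, O at XOXX/OX.O | (1,2)=+0→XOXX/OXOO*
ply 3: XOXX/OXOO is terminal +0 (X); from XOX./OX.O depth 11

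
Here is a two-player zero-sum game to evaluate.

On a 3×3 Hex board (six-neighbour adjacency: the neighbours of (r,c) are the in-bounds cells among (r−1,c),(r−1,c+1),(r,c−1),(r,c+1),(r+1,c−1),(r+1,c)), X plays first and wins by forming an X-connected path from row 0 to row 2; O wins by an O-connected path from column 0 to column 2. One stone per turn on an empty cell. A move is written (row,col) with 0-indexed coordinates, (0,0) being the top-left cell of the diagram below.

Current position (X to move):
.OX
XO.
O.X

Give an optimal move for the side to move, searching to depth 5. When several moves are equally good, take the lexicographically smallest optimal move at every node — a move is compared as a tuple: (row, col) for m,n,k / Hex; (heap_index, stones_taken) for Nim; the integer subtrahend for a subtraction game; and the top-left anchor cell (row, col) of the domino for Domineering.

X's best at [.OX/XO./O.X]: (1,2)

[.OX/XO./O.X] X move#1: (0,0):-1/XOX/XO./O.X, (1,2):+1/.OX/XOX/O.X*, (2,1):-1/.OX/XO./OXX
[.OX/XOX/O.X] end (terminal -1, O#2); searched .OX/XO./O.X to 5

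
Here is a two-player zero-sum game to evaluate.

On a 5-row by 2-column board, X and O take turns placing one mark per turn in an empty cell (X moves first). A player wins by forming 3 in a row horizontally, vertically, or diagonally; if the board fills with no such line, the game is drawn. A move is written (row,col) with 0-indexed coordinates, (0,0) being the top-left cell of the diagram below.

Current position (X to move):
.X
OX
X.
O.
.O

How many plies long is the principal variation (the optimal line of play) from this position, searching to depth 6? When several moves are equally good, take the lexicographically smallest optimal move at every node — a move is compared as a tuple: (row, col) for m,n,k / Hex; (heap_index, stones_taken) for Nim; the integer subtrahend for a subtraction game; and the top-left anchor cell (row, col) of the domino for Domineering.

PV length from [.X/OX/X./O./.O]: 1 ply

ply 1, X at .X/OX/X./O./.O | (0,0)=+0→XX/OX/X./O./.O; (2,1)=+1→.X/OX/XX/O./.O*; (3,1)=+0→.X/OX/X./OX/.O; (4,0)=+0→.X/OX/X./O./XO
ply 2: .X/OX/XX/O./.O is terminal -1 (O); from .X/OX/X./O./.O depth 6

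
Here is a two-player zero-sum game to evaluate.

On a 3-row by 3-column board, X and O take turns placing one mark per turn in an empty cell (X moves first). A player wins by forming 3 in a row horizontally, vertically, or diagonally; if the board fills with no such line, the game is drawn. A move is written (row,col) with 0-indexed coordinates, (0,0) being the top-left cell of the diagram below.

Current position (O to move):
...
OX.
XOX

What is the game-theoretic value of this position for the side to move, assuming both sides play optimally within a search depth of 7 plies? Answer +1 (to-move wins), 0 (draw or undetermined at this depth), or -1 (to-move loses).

p1 O@[.../OX./XOX]: (0,0)[O../OX./XOX]-1* (0,1)[.O./OX./XOX]-1 (0,2)[..O/OX./XOX]-1 (1,2)[.../OXO/XOX]-1
p2 X@[O../OX./XOX]: (0,1)[OX./OX./XOX]+0 (0,2)[O.X/OX./XOX]+1* (1,2)[O../OXX/XOX]+0
p3 O@[O.X/OX./XOX] terminal -1; root [.../OX./XOX] d7

value(.../OX./XOX, O) = -1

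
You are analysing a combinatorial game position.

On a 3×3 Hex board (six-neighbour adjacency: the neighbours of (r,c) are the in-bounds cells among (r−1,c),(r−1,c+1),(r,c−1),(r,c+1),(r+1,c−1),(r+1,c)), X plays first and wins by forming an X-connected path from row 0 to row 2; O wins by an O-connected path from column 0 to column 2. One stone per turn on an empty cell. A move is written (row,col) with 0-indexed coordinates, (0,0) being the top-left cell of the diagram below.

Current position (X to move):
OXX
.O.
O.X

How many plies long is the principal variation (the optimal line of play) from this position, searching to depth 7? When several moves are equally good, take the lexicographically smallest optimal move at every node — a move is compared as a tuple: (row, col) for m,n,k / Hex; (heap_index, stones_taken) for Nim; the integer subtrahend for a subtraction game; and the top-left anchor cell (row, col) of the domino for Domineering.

PV length from [OXX/.O./O.X]: 1 ply

p1 X@[OXX/.O./O.X]: (1,0)[OXX/XO./O.X]-1 (1,2)[OXX/.OX/O.X]+1* (2,1)[OXX/.O./OXX]-1
p2 O@[OXX/.OX/O.X] terminal -1; root [OXX/.O./O.X] d7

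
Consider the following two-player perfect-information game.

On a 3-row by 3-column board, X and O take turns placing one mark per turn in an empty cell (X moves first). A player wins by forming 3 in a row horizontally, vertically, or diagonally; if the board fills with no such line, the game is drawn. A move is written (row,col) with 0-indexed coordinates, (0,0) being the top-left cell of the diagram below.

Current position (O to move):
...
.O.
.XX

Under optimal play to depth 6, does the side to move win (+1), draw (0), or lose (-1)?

[.../.O./.XX] O move#1: (0,0):-1/O../.O./.XX, (0,1):-1/.O./.O./.XX, (0,2):-1/..O/.O./.XX, (1,0):-1/.../OO./.XX, (1,2):-1/.../.OO/.XX, (2,0):+0/.../.O./OXX*
[.../.O./OXX] X move#2: (0,0):-1/X../.O./OXX, (0,1):-1/.X./.O./OXX, (0,2):+0/..X/.O./OXX*, (1,0):-1/.../XO./OXX, (1,2):-1/.../.OX/OXX
[..X/.O./OXX] O move#3: (0,0):-1/O.X/.O./OXX, (0,1):-1/.OX/.O./OXX, (1,0):-1/..X/OO./OXX, (1,2):+0/..X/.OO/OXX*
[..X/.OO/OXX] X move#4: (0,0):-1/X.X/.OO/OXX, (0,1):-1/.XX/.OO/OXX, (1,0):+0/..X/XOO/OXX*
[..X/XOO/OXX] O move#5: (0,0):+0/O.X/XOO/OXX*, (0,1):+0/.OX/XOO/OXX
[O.X/XOO/OXX] X move#6: (0,1):+0/OXX/XOO/OXX*
[OXX/XOO/OXX] end (terminal +0, O#7); searched .../.O./.XX to 6

value(.../.O./.XX, O) = 0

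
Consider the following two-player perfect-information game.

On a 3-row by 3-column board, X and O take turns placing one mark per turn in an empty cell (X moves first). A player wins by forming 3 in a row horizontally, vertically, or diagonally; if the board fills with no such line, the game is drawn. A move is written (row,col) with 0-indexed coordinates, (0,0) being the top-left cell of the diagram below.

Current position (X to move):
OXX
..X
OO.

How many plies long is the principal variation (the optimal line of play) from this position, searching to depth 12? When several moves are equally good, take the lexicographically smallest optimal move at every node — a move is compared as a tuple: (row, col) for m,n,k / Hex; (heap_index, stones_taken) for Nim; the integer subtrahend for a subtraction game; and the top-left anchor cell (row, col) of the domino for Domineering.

PV length from [OXX/..X/OO.]: 1 ply

[OXX/..X/OO.] X move#1: (1,0):-1/OXX/X.X/OO., (1,1):-1/OXX/.XX/OO., (2,2):+1/OXX/..X/OOX*
[OXX/..X/OOX] end (terminal -1, O#2); searched OXX/..X/OO. to 12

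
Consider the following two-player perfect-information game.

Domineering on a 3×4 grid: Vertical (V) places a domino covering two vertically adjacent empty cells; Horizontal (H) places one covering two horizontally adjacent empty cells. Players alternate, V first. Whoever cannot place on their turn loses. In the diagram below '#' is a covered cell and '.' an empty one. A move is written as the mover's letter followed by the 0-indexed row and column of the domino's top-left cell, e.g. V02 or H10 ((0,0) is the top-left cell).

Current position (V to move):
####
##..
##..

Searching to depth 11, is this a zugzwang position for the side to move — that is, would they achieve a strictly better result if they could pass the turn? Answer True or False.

zugzwang(####/##../##.., V) = False

ply 1, V at ####/##../##.. | V12=+1→####/###./###.*; V13=+1→####/##.#/##.#
ply 2: ####/###./###. is terminal -1 (H); from ####/##../##.. depth 11
suppose V passes — search the same position with H to move:
pass> ply 1, H at ####/##../##.. | H12=+1→####/####/##..*; H22=+1→####/##../####
pass> ply 2: ####/####/##.. is terminal -1 (V); from ####/##../##.. depth 11
for V: play +1, pass -1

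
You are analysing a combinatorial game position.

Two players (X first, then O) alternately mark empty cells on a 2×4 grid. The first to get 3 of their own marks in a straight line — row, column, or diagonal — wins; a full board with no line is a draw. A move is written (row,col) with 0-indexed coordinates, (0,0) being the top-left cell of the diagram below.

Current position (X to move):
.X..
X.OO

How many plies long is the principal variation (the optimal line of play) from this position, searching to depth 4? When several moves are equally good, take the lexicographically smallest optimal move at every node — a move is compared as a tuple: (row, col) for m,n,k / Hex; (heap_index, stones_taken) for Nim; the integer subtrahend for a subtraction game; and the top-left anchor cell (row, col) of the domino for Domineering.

[.X../X.OO] X move#1: (0,0):-1/XX../X.OO, (0,2):-1/.XX./X.OO, (0,3):-1/.X.X/X.OO, (1,1):+0/.X../XXOO*
[.X../XXOO] O move#2: (0,0):+0/OX../XXOO*, (0,2):+0/.XO./XXOO, (0,3):+0/.X.O/XXOO
[OX../XXOO] X move#3: (0,2):+0/OXX./XXOO*, (0,3):+0/OX.X/XXOO
[OXX./XXOO] O move#4: (0,3):+0/OXXO/XXOO*
[OXXO/XXOO] end (terminal +0, X#5); searched .X../X.OO to 4

PV length from [.X../X.OO]: 4 plies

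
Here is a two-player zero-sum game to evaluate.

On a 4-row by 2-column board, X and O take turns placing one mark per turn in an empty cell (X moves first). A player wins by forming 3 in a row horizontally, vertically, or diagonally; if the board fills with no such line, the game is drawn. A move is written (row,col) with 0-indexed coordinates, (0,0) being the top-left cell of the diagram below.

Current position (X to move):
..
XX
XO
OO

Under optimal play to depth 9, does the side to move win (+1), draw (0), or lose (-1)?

value(../XX/XO/OO, X) = +1

[../XX/XO/OO] X move#1: (0,0):+1/X./XX/XO/OO*, (0,1):+0/.X/XX/XO/OO
[X./XX/XO/OO] end (terminal -1, O#2); searched ../XX/XO/OO to 9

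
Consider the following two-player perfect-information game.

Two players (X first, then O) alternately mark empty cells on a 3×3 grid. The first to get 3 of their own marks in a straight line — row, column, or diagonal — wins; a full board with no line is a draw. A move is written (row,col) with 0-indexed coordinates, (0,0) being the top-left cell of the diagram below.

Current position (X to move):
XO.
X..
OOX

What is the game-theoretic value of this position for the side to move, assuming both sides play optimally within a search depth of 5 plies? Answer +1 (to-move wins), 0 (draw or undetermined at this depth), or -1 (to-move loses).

value(XO./X../OOX, X) = +1

[XO./X../OOX] X move#1: (0,2):-1/XOX/X../OOX, (1,1):+1/XO./XX./OOX*, (1,2):-1/XO./X.X/OOX
[XO./XX./OOX] end (terminal -1, O#2); searched XO./X../OOX to 5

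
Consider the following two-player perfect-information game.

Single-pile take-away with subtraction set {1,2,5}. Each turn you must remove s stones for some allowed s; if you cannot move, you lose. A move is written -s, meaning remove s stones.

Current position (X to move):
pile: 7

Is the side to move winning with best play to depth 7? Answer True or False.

p1 X@[7]: -1[6]+1* -2[5]-1 -5[2]-1
p2 O@[6]: -1[5]-1* -2[4]-1 -5[1]-1
p3 X@[5]: -1[4]-1 -2[3]+1* -5[0]+1
p4 O@[3]: -1[2]-1* -2[1]-1
p5 X@[2]: -1[1]-1 -2[0]+1*
p6 O@[0] terminal -1; root [7] d7

X winning at [7]: True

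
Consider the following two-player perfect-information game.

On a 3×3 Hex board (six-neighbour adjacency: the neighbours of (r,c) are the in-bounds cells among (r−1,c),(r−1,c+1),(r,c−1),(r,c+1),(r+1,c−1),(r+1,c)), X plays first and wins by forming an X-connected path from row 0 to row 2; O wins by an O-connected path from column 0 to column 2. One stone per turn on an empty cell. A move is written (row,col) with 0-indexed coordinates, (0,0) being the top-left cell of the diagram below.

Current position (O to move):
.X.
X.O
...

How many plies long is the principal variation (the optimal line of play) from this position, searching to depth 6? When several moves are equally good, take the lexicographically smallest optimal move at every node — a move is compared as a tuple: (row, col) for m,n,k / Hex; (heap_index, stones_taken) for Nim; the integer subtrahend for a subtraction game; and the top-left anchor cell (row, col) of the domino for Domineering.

[.X./X.O/...] O move#1: (0,0):-1/OX./X.O/..., (0,2):-1/.XO/X.O/..., (1,1):-1/.X./XOO/..., (2,0):+1/.X./X.O/O..*, (2,1):-1/.X./X.O/.O., (2,2):-1/.X./X.O/..O
[.X./X.O/O..] X move#2: (0,0):-1/XX./X.O/O..*, (0,2):-1/.XX/X.O/O.., (1,1):-1/.X./XXO/O.., (2,1):-1/.X./X.O/OX., (2,2):-1/.X./X.O/O.X
[XX./X.O/O..] O move#3: (0,2):+1/XXO/X.O/O..*, (1,1):+1/XX./XOO/O.., (2,1):+1/XX./X.O/OO., (2,2):+1/XX./X.O/O.O
[XXO/X.O/O..] X move#4: (1,1):-1/XXO/XXO/O..*, (2,1):-1/XXO/X.O/OX., (2,2):-1/XXO/X.O/O.X
[XXO/XXO/O..] O move#5: (2,1):+1/XXO/XXO/OO.*, (2,2):-1/XXO/XXO/O.O
[XXO/XXO/OO.] end (terminal -1, X#6); searched .X./X.O/... to 6

PV length from [.X./X.O/...]: 5 plies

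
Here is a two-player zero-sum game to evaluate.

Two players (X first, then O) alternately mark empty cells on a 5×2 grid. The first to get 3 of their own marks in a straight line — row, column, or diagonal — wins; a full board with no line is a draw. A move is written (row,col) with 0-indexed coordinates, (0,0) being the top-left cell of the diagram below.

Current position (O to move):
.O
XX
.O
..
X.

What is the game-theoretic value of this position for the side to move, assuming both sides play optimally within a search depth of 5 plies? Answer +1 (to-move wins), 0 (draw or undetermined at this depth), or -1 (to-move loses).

ply 1, O at .O/XX/.O/../X. | (0,0)=+0→OO/XX/.O/../X.*; (2,0)=+0→.O/XX/OO/../X.; (3,0)=+0→.O/XX/.O/O./X.; (3,1)=+0→.O/XX/.O/.O/X.; (4,1)=+0→.O/XX/.O/../XO
ply 2, X at OO/XX/.O/../X. | (2,0)=+0→OO/XX/XO/../X.*; (3,0)=+0→OO/XX/.O/X./X.; (3,1)=+0→OO/XX/.O/.X/X.; (4,1)=+0→OO/XX/.O/../XX
ply 3, O at OO/XX/XO/../X. | (3,0)=+0→OO/XX/XO/O./X.*; (3,1)=-1→OO/XX/XO/.O/X.; (4,1)=-1→OO/XX/XO/../XO
ply 4, X at OO/XX/XO/O./X. | (3,1)=+0→OO/XX/XO/OX/X.*; (4,1)=+0→OO/XX/XO/O./XX
ply 5, O at OO/XX/XO/OX/X. | (4,1)=+0→OO/XX/XO/OX/XO*
ply 6: OO/XX/XO/OX/XO is terminal +0 (X); from .O/XX/.O/../X. depth 5

value(.O/XX/.O/../X., O) = 0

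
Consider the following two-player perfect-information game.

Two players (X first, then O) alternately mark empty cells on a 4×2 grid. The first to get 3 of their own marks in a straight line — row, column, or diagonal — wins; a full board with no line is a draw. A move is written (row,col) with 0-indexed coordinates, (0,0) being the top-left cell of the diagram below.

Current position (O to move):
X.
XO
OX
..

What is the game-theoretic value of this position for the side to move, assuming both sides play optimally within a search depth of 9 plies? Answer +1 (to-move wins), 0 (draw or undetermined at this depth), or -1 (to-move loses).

value(X./XO/OX/.., O) = 0

ply 1, O at X./XO/OX/.. | (0,1)=+0→XO/XO/OX/..*; (3,0)=+0→X./XO/OX/O.; (3,1)=+0→X./XO/OX/.O
ply 2, X at XO/XO/OX/.. | (3,0)=+0→XO/XO/OX/X.*; (3,1)=+0→XO/XO/OX/.X
ply 3, O at XO/XO/OX/X. | (3,1)=+0→XO/XO/OX/XO*
ply 4: XO/XO/OX/XO is terminal +0 (X); from X./XO/OX/.. depth 9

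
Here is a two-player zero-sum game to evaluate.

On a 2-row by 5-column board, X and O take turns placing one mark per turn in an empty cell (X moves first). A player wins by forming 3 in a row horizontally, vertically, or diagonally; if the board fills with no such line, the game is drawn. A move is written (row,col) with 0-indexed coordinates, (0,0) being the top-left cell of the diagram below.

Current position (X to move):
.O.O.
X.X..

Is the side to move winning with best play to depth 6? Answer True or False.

p1 X@[.O.O./X.X..]: (0,0)[XO.O./X.X..]-1 (0,2)[.OXO./X.X..]+0 (0,4)[.O.OX/X.X..]-1 (1,1)[.O.O./XXX..]+1* (1,3)[.O.O./X.XX.]-1 (1,4)[.O.O./X.X.X]-1
p2 O@[.O.O./XXX..] terminal -1; root [.O.O./X.X..] d6

X winning at [.O.O./X.X..]: True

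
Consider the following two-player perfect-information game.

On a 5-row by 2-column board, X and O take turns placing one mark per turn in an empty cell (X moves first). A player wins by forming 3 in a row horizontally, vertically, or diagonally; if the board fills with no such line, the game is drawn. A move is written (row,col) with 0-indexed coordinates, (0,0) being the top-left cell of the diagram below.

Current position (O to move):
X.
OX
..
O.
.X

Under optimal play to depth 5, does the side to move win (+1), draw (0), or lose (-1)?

p1 O@[X./OX/../O./.X]: (0,1)[XO/OX/../O./.X]+0 (2,0)[X./OX/O./O./.X]+1* (2,1)[X./OX/.O/O./.X]+0 (3,1)[X./OX/../OO/.X]+0 (4,0)[X./OX/../O./OX]+0
p2 X@[X./OX/O./O./.X] terminal -1; root [X./OX/../O./.X] d5

value(X./OX/../O./.X, O) = +1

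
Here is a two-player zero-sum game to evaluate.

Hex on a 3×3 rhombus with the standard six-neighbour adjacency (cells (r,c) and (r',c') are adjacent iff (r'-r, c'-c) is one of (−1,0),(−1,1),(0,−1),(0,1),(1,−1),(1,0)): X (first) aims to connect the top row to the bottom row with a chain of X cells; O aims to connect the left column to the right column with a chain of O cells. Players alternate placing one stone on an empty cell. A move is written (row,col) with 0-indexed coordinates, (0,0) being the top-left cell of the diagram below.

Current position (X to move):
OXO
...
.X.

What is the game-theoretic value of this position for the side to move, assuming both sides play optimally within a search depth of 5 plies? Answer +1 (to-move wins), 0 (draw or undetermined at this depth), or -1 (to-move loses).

p1 X@[OXO/.../.X.]: (1,0)[OXO/X../.X.]+1* (1,1)[OXO/.X./.X.]+1 (1,2)[OXO/..X/.X.]-1 (2,0)[OXO/.../XX.]+1 (2,2)[OXO/.../.XX]-1
p2 O@[OXO/X../.X.]: (1,1)[OXO/XO./.X.]-1* (1,2)[OXO/X.O/.X.]-1 (2,0)[OXO/X../OX.]-1 (2,2)[OXO/X../.XO]-1
p3 X@[OXO/XO./.X.]: (1,2)[OXO/XOX/.X.]-1 (2,0)[OXO/XO./XX.]+1* (2,2)[OXO/XO./.XX]-1
p4 O@[OXO/XO./XX.] terminal -1; root [OXO/.../.X.] d5

value(OXO/.../.X., X) = +1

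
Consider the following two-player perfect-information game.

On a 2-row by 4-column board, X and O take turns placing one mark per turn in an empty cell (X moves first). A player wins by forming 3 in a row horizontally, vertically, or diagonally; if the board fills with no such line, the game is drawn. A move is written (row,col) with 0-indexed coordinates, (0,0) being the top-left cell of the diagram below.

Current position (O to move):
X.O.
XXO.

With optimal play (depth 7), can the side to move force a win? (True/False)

[X.O./XXO.] O move#1: (0,1):+0/XOO./XXO.*, (0,3):+0/X.OO/XXO., (1,3):+0/X.O./XXOO
[XOO./XXO.] X move#2: (0,3):+0/XOOX/XXO.*, (1,3):-1/XOO./XXOX
[XOOX/XXO.] O move#3: (1,3):+0/XOOX/XXOO*
[XOOX/XXOO] end (terminal +0, X#4); searched X.O./XXO. to 7

O winning at [X.O./XXO.]: False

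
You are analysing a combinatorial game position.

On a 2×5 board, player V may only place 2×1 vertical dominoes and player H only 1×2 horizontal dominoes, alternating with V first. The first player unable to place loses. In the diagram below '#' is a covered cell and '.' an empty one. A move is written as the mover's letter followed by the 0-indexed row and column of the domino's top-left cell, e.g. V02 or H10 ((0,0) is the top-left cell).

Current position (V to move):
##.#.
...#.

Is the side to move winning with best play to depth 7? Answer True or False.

[##.#./...#.] V move#1: V02:+1/####./..##.*, V04:-1/##.##/...##
[####./..##.] H move#2: H10:-1/####./####.*
[####./####.] V move#3: V04:+1/#####/#####*
[#####/#####] end (terminal -1, H#4); searched ##.#./...#. to 7

V winning at [##.#./...#.]: True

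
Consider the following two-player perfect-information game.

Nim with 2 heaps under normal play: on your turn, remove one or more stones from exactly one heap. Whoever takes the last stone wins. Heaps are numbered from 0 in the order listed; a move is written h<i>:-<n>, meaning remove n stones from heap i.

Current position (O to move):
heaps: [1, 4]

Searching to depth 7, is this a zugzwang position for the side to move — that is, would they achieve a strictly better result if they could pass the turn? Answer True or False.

zugzwang((1,4), O) = False

ply 1, O at (1,4) | h0:-1=-1→(0,4); h1:-1=-1→(1,3); h1:-2=-1→(1,2); h1:-3=+1→(1,1)*; h1:-4=-1→(1,0)
ply 2, X at (1,1) | h0:-1=-1→(0,1)*; h1:-1=-1→(1,0)
ply 3, O at (0,1) | h1:-1=+1→(0,0)*
ply 4: (0,0) is terminal -1 (X); from (1,4) depth 7
suppose O passes — search the same position with X to move:
pass> ply 1, X at (1,4) | h0:-1=-1→(0,4); h1:-1=-1→(1,3); h1:-2=-1→(1,2); h1:-3=+1→(1,1)*; h1:-4=-1→(1,0)
pass> ply 2, O at (1,1) | h0:-1=-1→(0,1)*; h1:-1=-1→(1,0)
pass> ply 3, X at (0,1) | h1:-1=+1→(0,0)*
pass> ply 4: (0,0) is terminal -1 (O); from (1,4) depth 7
for O: play +1, pass -1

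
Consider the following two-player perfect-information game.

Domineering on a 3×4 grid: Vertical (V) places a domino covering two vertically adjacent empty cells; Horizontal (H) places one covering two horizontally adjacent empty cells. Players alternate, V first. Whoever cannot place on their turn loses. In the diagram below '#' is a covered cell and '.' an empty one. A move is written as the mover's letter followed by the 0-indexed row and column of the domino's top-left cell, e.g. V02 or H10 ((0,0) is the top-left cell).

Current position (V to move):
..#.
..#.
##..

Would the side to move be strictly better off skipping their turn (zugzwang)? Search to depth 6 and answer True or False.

zugzwang(..#./..#./##.., V) = False

[..#./..#./##..] V move#1: V00:+1/#.#./#.#./##..*, V01:+1/.##./.##./##.., V03:-1/..##/..##/##.., V13:-1/..#./..##/##.#
[#.#./#.#./##..] H move#2: H22:-1/#.#./#.#./####*
[#.#./#.#./####] V move#3: V01:+1/###./###./####*, V03:+1/#.##/#.##/####
[###./###./####] end (terminal -1, H#4); searched ..#./..#./##.. to 6
suppose V passes — search the same position with H to move:
pass> [..#./..#./##..] H move#1: H00:+1/###./..#./##..*, H10:+1/..#./###./##.., H22:-1/..#./..#./####
pass> [###./..#./##..] V move#2: V03:-1/####/..##/##..*, V13:-1/###./..##/##.#
pass> [####/..##/##..] H move#3: H10:+1/####/####/##..*, H22:+1/####/..##/####
pass> [####/####/##..] end (terminal -1, V#4); searched ..#./..#./##.. to 6
for V: play +1, pass -1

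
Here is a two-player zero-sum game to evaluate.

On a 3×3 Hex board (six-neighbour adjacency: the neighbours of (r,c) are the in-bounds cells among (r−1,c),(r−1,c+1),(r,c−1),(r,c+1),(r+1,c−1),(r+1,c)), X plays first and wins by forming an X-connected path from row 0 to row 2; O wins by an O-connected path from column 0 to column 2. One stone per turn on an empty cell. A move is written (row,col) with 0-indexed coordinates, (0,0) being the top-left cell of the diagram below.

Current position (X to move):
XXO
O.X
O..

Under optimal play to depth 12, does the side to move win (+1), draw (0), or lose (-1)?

value(XXO/O.X/O.., X) = +1

ply 1, X at XXO/O.X/O.. | (1,1)=+1→XXO/OXX/O..*; (2,1)=-1→XXO/O.X/OX.; (2,2)=-1→XXO/O.X/O.X
ply 2, O at XXO/OXX/O.. | (2,1)=-1→XXO/OXX/OO.*; (2,2)=-1→XXO/OXX/O.O
ply 3, X at XXO/OXX/OO. | (2,2)=+1→XXO/OXX/OOX*
ply 4: XXO/OXX/OOX is terminal -1 (O); from XXO/O.X/O.. depth 12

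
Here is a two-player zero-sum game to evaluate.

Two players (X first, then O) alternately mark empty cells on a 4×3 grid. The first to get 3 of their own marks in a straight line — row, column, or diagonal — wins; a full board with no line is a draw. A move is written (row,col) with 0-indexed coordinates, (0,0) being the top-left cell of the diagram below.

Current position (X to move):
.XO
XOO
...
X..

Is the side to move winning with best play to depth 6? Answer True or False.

X winning at [.XO/XOO/.../X..]: True

p1 X@[.XO/XOO/.../X..]: (0,0)[XXO/XOO/.../X..]-1 (2,0)[.XO/XOO/X../X..]+1* (2,1)[.XO/XOO/.X./X..]-1 (2,2)[.XO/XOO/..X/X..]-1 (3,1)[.XO/XOO/.../XX.]-1 (3,2)[.XO/XOO/.../X.X]-1
p2 O@[.XO/XOO/X../X..] terminal -1; root [.XO/XOO/.../X..] d6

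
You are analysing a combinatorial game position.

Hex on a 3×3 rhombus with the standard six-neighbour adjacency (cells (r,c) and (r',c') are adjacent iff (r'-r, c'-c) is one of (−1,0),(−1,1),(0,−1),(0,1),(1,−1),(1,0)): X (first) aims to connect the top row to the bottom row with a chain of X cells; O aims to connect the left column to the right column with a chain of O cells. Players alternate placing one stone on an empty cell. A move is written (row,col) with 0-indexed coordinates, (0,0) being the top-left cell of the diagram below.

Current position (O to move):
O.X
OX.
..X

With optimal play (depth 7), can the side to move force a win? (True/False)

O winning at [O.X/OX./..X]: False

[O.X/OX./..X] O move#1: (0,1):-1/OOX/OX./..X*, (1,2):-1/O.X/OXO/..X, (2,0):-1/O.X/OX./O.X, (2,1):-1/O.X/OX./.OX
[OOX/OX./..X] X move#2: (1,2):+1/OOX/OXX/..X*, (2,0):+1/OOX/OX./X.X, (2,1):+1/OOX/OX./.XX
[OOX/OXX/..X] end (terminal -1, O#3); searched O.X/OX./..X to 7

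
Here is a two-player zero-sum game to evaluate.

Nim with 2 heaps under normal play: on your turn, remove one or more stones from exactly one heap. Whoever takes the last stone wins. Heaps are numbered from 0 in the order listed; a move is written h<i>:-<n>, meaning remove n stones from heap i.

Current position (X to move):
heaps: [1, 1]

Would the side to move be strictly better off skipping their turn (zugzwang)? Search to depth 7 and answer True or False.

ply 1, X at (1,1) | h0:-1=-1→(0,1)*; h1:-1=-1→(1,0)
ply 2, O at (0,1) | h1:-1=+1→(0,0)*
ply 3: (0,0) is terminal -1 (X); from (1,1) depth 7
suppose X passes — search the same position with O to move:
pass> ply 1, O at (1,1) | h0:-1=-1→(0,1)*; h1:-1=-1→(1,0)
pass> ply 2, X at (0,1) | h1:-1=+1→(0,0)*
pass> ply 3: (0,0) is terminal -1 (O); from (1,1) depth 7
for X: play -1, pass +1

zugzwang((1,1), X) = True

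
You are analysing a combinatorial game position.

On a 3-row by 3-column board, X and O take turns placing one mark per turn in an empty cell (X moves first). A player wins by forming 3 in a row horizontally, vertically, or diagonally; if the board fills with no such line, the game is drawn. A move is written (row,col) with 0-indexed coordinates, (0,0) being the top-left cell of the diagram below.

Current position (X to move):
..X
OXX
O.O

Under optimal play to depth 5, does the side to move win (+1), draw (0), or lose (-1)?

p1 X@[..X/OXX/O.O]: (0,0)[X.X/OXX/O.O]-1* (0,1)[.XX/OXX/O.O]-1 (2,1)[..X/OXX/OXO]-1
p2 O@[X.X/OXX/O.O]: (0,1)[XOX/OXX/O.O]+0 (2,1)[X.X/OXX/OOO]+1*
p3 X@[X.X/OXX/OOO] terminal -1; root [..X/OXX/O.O] d5

value(..X/OXX/O.O, X) = -1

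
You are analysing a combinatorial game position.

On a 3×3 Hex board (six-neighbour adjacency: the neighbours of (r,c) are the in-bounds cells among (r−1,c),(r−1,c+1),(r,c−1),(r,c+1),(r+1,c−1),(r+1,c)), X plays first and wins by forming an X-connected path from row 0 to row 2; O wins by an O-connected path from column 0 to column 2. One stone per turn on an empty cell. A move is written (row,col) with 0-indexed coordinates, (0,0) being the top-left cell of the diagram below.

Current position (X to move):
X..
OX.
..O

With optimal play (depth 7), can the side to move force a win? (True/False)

X winning at [X../OX./..O]: True

p1 X@[X../OX./..O]: (0,1)[XX./OX./..O]+1* (0,2)[X.X/OX./..O]+1 (1,2)[X../OXX/..O]+1 (2,0)[X../OX./X.O]+1 (2,1)[X../OX./.XO]+1
p2 O@[XX./OX./..O]: (0,2)[XXO/OX./..O]-1* (1,2)[XX./OXO/..O]-1 (2,0)[XX./OX./O.O]-1 (2,1)[XX./OX./.OO]-1
p3 X@[XXO/OX./..O]: (1,2)[XXO/OXX/..O]+1* (2,0)[XXO/OX./X.O]+1 (2,1)[XXO/OX./.XO]+1
p4 O@[XXO/OXX/..O]: (2,0)[XXO/OXX/O.O]-1* (2,1)[XXO/OXX/.OO]-1
p5 X@[XXO/OXX/O.O]: (2,1)[XXO/OXX/OXO]+1*
p6 O@[XXO/OXX/OXO] terminal -1; root [X../OX./..O] d7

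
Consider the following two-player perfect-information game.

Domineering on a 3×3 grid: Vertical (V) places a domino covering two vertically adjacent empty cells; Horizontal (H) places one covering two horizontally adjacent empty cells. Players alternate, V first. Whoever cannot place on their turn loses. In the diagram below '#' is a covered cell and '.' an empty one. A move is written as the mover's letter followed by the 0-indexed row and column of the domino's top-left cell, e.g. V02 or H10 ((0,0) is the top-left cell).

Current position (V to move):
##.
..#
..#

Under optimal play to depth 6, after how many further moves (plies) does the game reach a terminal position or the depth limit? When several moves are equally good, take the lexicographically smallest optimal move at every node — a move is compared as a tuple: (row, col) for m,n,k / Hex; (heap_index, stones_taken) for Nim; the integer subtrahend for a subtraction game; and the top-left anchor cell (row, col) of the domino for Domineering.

PV length from [##./..#/..#]: 1 ply

ply 1, V at ##./..#/..# | V10=+1→##./#.#/#.#*; V11=+1→##./.##/.##
ply 2: ##./#.#/#.# is terminal -1 (H); from ##./..#/..# depth 6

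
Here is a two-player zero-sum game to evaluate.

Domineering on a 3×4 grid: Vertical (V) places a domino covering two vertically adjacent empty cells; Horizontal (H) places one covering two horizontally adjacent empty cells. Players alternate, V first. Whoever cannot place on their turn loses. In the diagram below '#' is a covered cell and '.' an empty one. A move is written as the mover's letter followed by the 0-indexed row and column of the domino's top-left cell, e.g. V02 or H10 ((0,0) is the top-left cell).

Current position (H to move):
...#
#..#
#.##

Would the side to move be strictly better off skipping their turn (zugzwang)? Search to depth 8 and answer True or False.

ply 1, H at ...#/#..#/#.## | H00=-1→##.#/#..#/#.##; H01=-1→.###/#..#/#.##; H11=+1→...#/####/#.##*
ply 2: ...#/####/#.## is terminal -1 (V); from ...#/#..#/#.## depth 8
suppose H passes — search the same position with V to move:
pass> ply 1, V at ...#/#..#/#.## | V01=+1→.#.#/##.#/#.##*; V02=+1→..##/#.##/#.##; V11=-1→...#/##.#/####
pass> ply 2: .#.#/##.#/#.## is terminal -1 (H); from ...#/#..#/#.## depth 8
for H: play +1, pass -1

zugzwang(...#/#..#/#.##, H) = False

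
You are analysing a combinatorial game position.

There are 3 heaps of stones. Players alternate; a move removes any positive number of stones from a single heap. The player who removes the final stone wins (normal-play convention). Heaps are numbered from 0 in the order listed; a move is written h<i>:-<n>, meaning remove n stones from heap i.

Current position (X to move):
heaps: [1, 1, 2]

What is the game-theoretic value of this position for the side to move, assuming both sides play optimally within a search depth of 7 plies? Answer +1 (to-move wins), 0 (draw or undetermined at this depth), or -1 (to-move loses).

value((1,1,2), X) = +1

ply 1, X at (1,1,2) | h0:-1=-1→(0,1,2); h1:-1=-1→(1,0,2); h2:-1=-1→(1,1,1); h2:-2=+1→(1,1,0)*
ply 2, O at (1,1,0) | h0:-1=-1→(0,1,0)*; h1:-1=-1→(1,0,0)
ply 3, X at (0,1,0) | h1:-1=+1→(0,0,0)*
ply 4: (0,0,0) is terminal -1 (O); from (1,1,2) depth 7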